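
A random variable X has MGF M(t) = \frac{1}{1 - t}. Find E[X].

To find E[X], compute M^(1)(0):
M^(1)(t) = \frac{1}{\left(1 - t\right)^{2}}
M^(1)(0) = 1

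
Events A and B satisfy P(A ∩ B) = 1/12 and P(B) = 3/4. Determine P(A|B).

P(A|B) = P(A ∩ B) / P(B)
= (1/12) / (3/4)
= 1/9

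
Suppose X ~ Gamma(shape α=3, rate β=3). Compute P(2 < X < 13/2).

P(2 < X < 13/2) = ∫_{2}^{13/2} f(x) dx
where f(x) = \frac{27 x^{2} e^{- 3 x}}{2}
= - \frac{1685}{8 e^{\frac{39}{2}}} + \frac{25}{e^{6}}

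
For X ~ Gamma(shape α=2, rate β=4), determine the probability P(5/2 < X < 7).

P(5/2 < X < 7) = ∫_{5/2}^{7} f(x) dx
where f(x) = 16 x e^{- 4 x}
= \frac{-29 + 11 e^{18}}{e^{28}}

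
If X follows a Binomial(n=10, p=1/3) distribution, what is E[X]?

For X ~ Binomial(n=10, p=1/3), the expected value is:
E[X] = \frac{10}{3}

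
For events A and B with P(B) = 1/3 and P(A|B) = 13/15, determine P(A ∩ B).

By definition, P(A|B) = P(A ∩ B) / P(B)
So P(A ∩ B) = P(A|B) × P(B)
= 13/15 × 1/3
= 13/45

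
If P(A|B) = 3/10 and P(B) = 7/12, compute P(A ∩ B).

By definition, P(A|B) = P(A ∩ B) / P(B)
So P(A ∩ B) = P(A|B) × P(B)
= 3/10 × 7/12
= 7/40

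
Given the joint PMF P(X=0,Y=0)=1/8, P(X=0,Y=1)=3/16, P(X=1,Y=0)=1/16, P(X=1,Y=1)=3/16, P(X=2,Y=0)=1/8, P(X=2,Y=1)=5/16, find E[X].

First find marginal of X:
P(X=0) = 5/16
P(X=1) = 1/4
P(X=2) = 7/16
E[X] = 0 × 5/16 + 1 × 1/4 + 2 × 7/16 = 9/8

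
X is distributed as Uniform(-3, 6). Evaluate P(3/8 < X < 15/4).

P(3/8 < X < 15/4) = ∫_{3/8}^{15/4} f(x) dx
where f(x) = \frac{1}{9}
= \frac{3}{8}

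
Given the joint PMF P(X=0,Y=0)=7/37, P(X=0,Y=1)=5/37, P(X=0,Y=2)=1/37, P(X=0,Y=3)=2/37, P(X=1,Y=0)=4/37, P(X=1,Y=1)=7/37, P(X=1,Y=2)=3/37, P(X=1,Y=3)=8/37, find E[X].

First find marginal of X:
P(X=0) = 15/37
P(X=1) = 22/37
E[X] = 0 × 15/37 + 1 × 22/37 = 22/37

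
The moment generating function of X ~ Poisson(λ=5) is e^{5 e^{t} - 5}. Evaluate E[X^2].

To find E[X^2], compute M^(2)(0):
M^(1)(t) = 5 e^{t} e^{5 e^{t} - 5}
M^(2)(t) = 25 e^{2 t} e^{5 e^{t} - 5} + 5 e^{t} e^{5 e^{t} - 5}
M^(2)(0) = 30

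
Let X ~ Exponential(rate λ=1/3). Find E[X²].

Using the identity E[X²] = Var(X) + (E[X])²:
E[X] = 3
Var(X) = 9
E[X²] = 9 + (3)²
= 18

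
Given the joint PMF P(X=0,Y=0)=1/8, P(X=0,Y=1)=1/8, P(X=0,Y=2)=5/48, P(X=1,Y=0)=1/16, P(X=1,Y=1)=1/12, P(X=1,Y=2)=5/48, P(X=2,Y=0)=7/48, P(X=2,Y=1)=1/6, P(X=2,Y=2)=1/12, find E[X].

First find marginal of X:
P(X=0) = 17/48
P(X=1) = 1/4
P(X=2) = 19/48
E[X] = 0 × 17/48 + 1 × 1/4 + 2 × 19/48 = 25/24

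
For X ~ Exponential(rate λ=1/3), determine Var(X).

For X ~ Exponential(rate λ=1/3):
Var(X) = 9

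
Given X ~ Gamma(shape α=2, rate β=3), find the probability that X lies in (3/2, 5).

P(3/2 < X < 5) = ∫_{3/2}^{5} f(x) dx
where f(x) = 9 x e^{- 3 x}
= - \frac{16}{e^{15}} + \frac{11}{2 e^{\frac{9}{2}}}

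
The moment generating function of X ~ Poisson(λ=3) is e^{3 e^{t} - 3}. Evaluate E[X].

To find E[X], compute M^(1)(0):
M^(1)(t) = 3 e^{t} e^{3 e^{t} - 3}
M^(1)(0) = 3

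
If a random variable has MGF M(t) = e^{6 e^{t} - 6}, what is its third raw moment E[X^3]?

To find E[X^3], compute M^(3)(0):
M^(1)(t) = 6 e^{t} e^{6 e^{t} - 6}
M^(2)(t) = 36 e^{2 t} e^{6 e^{t} - 6} + 6 e^{t} e^{6 e^{t} - 6}
M^(3)(t) = 216 e^{3 t} e^{6 e^{t} - 6} + 108 e^{2 t} e^{6 e^{t} - 6} + 6 e^{t} e^{6 e^{t} - 6}
M^(3)(0) = 330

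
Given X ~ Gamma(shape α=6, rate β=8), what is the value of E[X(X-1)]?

E[X(X-1)] = E[X² - X] = E[X²] - E[X]
E[X] = \frac{3}{4}
E[X²] = Var(X) + (E[X])² = \frac{3}{32} + (\frac{3}{4})² = \frac{21}{32}
E[X(X-1)] = \frac{21}{32} - \frac{3}{4} = - \frac{3}{32}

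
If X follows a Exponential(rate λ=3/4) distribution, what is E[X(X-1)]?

E[X(X-1)] = E[X² - X] = E[X²] - E[X]
E[X] = \frac{4}{3}
E[X²] = Var(X) + (E[X])² = \frac{16}{9} + (\frac{4}{3})² = \frac{32}{9}
E[X(X-1)] = \frac{32}{9} - \frac{4}{3} = \frac{20}{9}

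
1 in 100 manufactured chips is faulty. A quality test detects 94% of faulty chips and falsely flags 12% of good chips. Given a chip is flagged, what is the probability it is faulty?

Let D = the rare event, + = positive/flagged.
P(D) = 1/100
P(+|D) = 94/100 = 47/50
P(+|D') = 12/100 = 3/25
P(+) = P(+|D)P(D) + P(+|D')P(D')
     = \frac{47}{50} × \frac{1}{100} + \frac{3}{25} × \frac{99}{100}
     = \frac{641}{5000}
P(D|+) = P(+|D)P(D)/P(+) = \frac{47}{641}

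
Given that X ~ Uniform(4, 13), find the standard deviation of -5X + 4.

For X ~ Uniform(4, 13):
Var(X) = \frac{27}{4}
SD(X) = √(Var(X)) = √(\frac{27}{4}) = \frac{3 \sqrt{3}}{2}
SD(-5X + 4) = |-5| × SD(X) = 5 × \frac{3 \sqrt{3}}{2} = \frac{15 \sqrt{3}}{2}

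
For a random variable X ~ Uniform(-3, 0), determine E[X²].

Using the identity E[X²] = Var(X) + (E[X])²:
E[X] = - \frac{3}{2}
Var(X) = \frac{3}{4}
E[X²] = \frac{3}{4} + (- \frac{3}{2})²
= 3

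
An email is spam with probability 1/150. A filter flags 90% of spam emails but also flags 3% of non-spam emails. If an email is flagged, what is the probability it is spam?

Let D = the rare event, + = positive/flagged.
P(D) = 1/150
P(+|D) = 90/100 = 9/10
P(+|D') = 3/100
P(+) = P(+|D)P(D) + P(+|D')P(D')
     = \frac{9}{10} × \frac{1}{150} + \frac{3}{100} × \frac{149}{150}
     = \frac{179}{5000}
P(D|+) = P(+|D)P(D)/P(+) = \frac{30}{179}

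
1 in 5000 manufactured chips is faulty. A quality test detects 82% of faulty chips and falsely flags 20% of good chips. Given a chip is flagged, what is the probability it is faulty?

Let D = the rare event, + = positive/flagged.
P(D) = 1/5000
P(+|D) = 82/100 = 41/50
P(+|D') = 20/100 = 1/5
P(+) = P(+|D)P(D) + P(+|D')P(D')
     = \frac{41}{50} × \frac{1}{5000} + \frac{1}{5} × \frac{4999}{5000}
     = \frac{50031}{250000}
P(D|+) = P(+|D)P(D)/P(+) = \frac{41}{50031}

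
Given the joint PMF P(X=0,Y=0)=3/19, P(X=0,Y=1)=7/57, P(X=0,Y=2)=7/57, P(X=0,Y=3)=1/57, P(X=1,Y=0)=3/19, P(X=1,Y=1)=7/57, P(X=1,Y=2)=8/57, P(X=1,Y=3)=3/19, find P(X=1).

P(X=1) = P(X=1,Y=0) + P(X=1,Y=1) + P(X=1,Y=2) + P(X=1,Y=3)
= 3/19 + 7/57 + 8/57 + 3/19
= 11/19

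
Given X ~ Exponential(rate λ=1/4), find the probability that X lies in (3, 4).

P(3 < X < 4) = ∫_{3}^{4} f(x) dx
where f(x) = \frac{e^{- \frac{x}{4}}}{4}
= - \frac{1}{e} + e^{- \frac{3}{4}}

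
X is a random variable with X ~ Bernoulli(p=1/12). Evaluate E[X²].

Using the identity E[X²] = Var(X) + (E[X])²:
E[X] = \frac{1}{12}
Var(X) = \frac{11}{144}
E[X²] = \frac{11}{144} + (\frac{1}{12})²
= \frac{1}{12}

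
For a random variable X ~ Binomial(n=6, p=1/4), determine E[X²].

Using the identity E[X²] = Var(X) + (E[X])²:
E[X] = \frac{3}{2}
Var(X) = \frac{9}{8}
E[X²] = \frac{9}{8} + (\frac{3}{2})²
= \frac{27}{8}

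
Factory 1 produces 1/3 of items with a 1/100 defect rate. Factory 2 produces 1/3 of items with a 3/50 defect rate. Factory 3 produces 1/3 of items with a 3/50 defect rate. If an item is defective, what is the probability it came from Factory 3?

Using Bayes' theorem:
P(F1) = 1/3, P(D|F1) = 1/100
P(F2) = 1/3, P(D|F2) = 3/50
P(F3) = 1/3, P(D|F3) = 3/50
P(D) = P(D|F1)P(F1) + P(D|F2)P(F2) + P(D|F3)P(F3)
     = \frac{13}{300}
P(F3|D) = P(D|F3)P(F3) / P(D)
= \frac{6}{13}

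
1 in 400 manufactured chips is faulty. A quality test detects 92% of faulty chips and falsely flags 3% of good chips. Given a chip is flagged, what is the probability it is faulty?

Let D = the rare event, + = positive/flagged.
P(D) = 1/400
P(+|D) = 92/100 = 23/25
P(+|D') = 3/100
P(+) = P(+|D)P(D) + P(+|D')P(D')
     = \frac{23}{25} × \frac{1}{400} + \frac{3}{100} × \frac{399}{400}
     = \frac{1289}{40000}
P(D|+) = P(+|D)P(D)/P(+) = \frac{92}{1289}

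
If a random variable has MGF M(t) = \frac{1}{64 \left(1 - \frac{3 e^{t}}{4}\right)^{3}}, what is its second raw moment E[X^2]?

To find E[X^2], compute M^(2)(0):
M^(1)(t) = \frac{9 e^{t}}{256 \left(1 - \frac{3 e^{t}}{4}\right)^{4}}
M^(2)(t) = \frac{9 e^{t}}{256 \left(1 - \frac{3 e^{t}}{4}\right)^{4}} + \frac{27 e^{2 t}}{256 \left(1 - \frac{3 e^{t}}{4}\right)^{5}}
M^(2)(0) = 117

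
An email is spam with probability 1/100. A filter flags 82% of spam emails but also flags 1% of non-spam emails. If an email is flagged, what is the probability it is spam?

Let D = the rare event, + = positive/flagged.
P(D) = 1/100
P(+|D) = 82/100 = 41/50
P(+|D') = 1/100
P(+) = P(+|D)P(D) + P(+|D')P(D')
     = \frac{41}{50} × \frac{1}{100} + \frac{1}{100} × \frac{99}{100}
     = \frac{181}{10000}
P(D|+) = P(+|D)P(D)/P(+) = \frac{82}{181}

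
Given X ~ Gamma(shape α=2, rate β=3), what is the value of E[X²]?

Using the identity E[X²] = Var(X) + (E[X])²:
E[X] = \frac{2}{3}
Var(X) = \frac{2}{9}
E[X²] = \frac{2}{9} + (\frac{2}{3})²
= \frac{2}{3}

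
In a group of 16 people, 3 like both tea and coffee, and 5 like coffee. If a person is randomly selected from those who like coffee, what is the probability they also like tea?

P(A ∩ B) = 3/16
P(B) = 5/16
P(A|B) = P(A ∩ B) / P(B) = (3/16) / (5/16) = 3/5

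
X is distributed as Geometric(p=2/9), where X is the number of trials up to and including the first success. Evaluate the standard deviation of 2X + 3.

For X ~ Geometric(p=2/9), where X is the number of trials up to and including the first success:
Var(X) = \frac{63}{4}
SD(X) = √(Var(X)) = √(\frac{63}{4}) = \frac{3 \sqrt{7}}{2}
SD(2X + 3) = |2| × SD(X) = 2 × \frac{3 \sqrt{7}}{2} = 3 \sqrt{7}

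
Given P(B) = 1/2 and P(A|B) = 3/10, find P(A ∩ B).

By definition, P(A|B) = P(A ∩ B) / P(B)
So P(A ∩ B) = P(A|B) × P(B)
= 3/10 × 1/2
= 3/20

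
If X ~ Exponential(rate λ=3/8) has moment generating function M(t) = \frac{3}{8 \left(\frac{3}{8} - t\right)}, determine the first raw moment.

To find E[X], compute M^(1)(0):
M^(1)(t) = \frac{3}{8 \left(\frac{3}{8} - t\right)^{2}}
M^(1)(0) = \frac{8}{3}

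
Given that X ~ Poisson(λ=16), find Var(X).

For X ~ Poisson(λ=16):
Var(X) = 16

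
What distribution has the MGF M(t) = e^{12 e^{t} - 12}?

The MGF M(t) = e^{12 e^{t} - 12} is the standard form for the Poisson distribution.
Comparing with the known MGF formula identifies: Poisson(λ=12)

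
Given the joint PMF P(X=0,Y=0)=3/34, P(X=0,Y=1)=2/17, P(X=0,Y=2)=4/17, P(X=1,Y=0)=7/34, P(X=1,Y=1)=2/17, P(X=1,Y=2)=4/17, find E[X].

First find marginal of X:
P(X=0) = 15/34
P(X=1) = 19/34
E[X] = 0 × 15/34 + 1 × 19/34 = 19/34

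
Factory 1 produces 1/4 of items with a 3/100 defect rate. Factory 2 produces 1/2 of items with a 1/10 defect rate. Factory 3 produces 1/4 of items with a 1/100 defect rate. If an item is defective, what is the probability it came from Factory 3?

Using Bayes' theorem:
P(F1) = 1/4, P(D|F1) = 3/100
P(F2) = 1/2, P(D|F2) = 1/10
P(F3) = 1/4, P(D|F3) = 1/100
P(D) = P(D|F1)P(F1) + P(D|F2)P(F2) + P(D|F3)P(F3)
     = \frac{3}{50}
P(F3|D) = P(D|F3)P(F3) / P(D)
= \frac{1}{24}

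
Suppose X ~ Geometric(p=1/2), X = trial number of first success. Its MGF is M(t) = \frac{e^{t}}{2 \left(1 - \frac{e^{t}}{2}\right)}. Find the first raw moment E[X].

To find E[X], compute M^(1)(0):
M^(1)(t) = \frac{e^{t}}{2 \left(1 - \frac{e^{t}}{2}\right)} + \frac{e^{2 t}}{4 \left(1 - \frac{e^{t}}{2}\right)^{2}}
M^(1)(0) = 2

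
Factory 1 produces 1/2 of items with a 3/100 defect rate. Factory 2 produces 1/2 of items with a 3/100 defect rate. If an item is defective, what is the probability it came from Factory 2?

Using Bayes' theorem:
P(F1) = 1/2, P(D|F1) = 3/100
P(F2) = 1/2, P(D|F2) = 3/100
P(D) = P(D|F1)P(F1) + P(D|F2)P(F2)
     = \frac{3}{100}
P(F2|D) = P(D|F2)P(F2) / P(D)
= \frac{1}{2}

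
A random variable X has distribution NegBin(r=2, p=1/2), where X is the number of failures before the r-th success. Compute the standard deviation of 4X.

For X ~ NegBin(r=2, p=1/2), where X is the number of failures before the r-th success:
Var(X) = 4
SD(X) = √(Var(X)) = √(4) = 2
SD(4X) = |4| × SD(X) = 4 × 2 = 8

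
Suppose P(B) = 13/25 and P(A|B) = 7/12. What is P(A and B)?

By definition, P(A|B) = P(A ∩ B) / P(B)
So P(A ∩ B) = P(A|B) × P(B)
= 7/12 × 13/25
= 91/300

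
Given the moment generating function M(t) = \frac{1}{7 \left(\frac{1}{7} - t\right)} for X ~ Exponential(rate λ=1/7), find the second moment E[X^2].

To find E[X^2], compute M^(2)(0):
M^(1)(t) = \frac{1}{7 \left(\frac{1}{7} - t\right)^{2}}
M^(2)(t) = \frac{2}{7 \left(\frac{1}{7} - t\right)^{3}}
M^(2)(0) = 98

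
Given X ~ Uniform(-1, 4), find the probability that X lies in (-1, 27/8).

P(-1 < X < 27/8) = ∫_{-1}^{27/8} f(x) dx
where f(x) = \frac{1}{5}
= \frac{7}{8}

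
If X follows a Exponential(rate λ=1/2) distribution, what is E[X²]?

Using the identity E[X²] = Var(X) + (E[X])²:
E[X] = 2
Var(X) = 4
E[X²] = 4 + (2)²
= 8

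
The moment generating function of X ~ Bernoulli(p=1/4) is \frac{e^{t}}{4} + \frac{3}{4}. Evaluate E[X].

To find E[X], compute M^(1)(0):
M^(1)(t) = \frac{e^{t}}{4}
M^(1)(0) = \frac{1}{4}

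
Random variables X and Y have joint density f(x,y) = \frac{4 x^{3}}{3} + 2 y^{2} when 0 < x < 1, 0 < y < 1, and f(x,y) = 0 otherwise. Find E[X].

E[X] = ∫_0^1 ∫_0^1 x × f(x,y) dy dx
= ∫_0^1 ∫_0^1 x × (\frac{4 x^{3}}{3} + 2 y^{2}) dy dx
= \frac{3}{5}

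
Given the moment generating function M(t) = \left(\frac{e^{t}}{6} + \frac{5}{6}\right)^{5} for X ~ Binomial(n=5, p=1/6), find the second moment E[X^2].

To find E[X^2], compute M^(2)(0):
M^(1)(t) = \frac{5 \left(\frac{e^{t}}{6} + \frac{5}{6}\right)^{4} e^{t}}{6}
M^(2)(t) = \frac{5 \left(\frac{e^{t}}{6} + \frac{5}{6}\right)^{4} e^{t}}{6} + \frac{5 \left(\frac{e^{t}}{6} + \frac{5}{6}\right)^{3} e^{2 t}}{9}
M^(2)(0) = \frac{25}{18}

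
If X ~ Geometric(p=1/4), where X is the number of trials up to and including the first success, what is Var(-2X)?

For X ~ Geometric(p=1/4), where X is the number of trials up to and including the first success:
Var(X) = 12
Var(-2X) = (-2)² × Var(X) = 4 × 12 = 48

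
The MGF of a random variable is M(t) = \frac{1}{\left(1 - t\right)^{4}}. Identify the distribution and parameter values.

The MGF M(t) = \frac{1}{\left(1 - t\right)^{4}} is the standard form for the Gamma distribution.
Comparing with the known MGF formula identifies: Gamma(shape α=4, rate β=1)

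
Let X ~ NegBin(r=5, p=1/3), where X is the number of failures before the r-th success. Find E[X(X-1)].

E[X(X-1)] = E[X² - X] = E[X²] - E[X]
E[X] = 10
E[X²] = Var(X) + (E[X])² = 30 + (10)² = 130
E[X(X-1)] = 130 - 10 = 120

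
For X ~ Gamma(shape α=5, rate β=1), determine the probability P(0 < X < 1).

P(0 < X < 1) = ∫_{0}^{1} f(x) dx
where f(x) = \frac{x^{4} e^{- x}}{24}
= 1 - \frac{65}{24 e}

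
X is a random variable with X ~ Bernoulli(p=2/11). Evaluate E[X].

For X ~ Bernoulli(p=2/11), the expected value is:
E[X] = \frac{2}{11}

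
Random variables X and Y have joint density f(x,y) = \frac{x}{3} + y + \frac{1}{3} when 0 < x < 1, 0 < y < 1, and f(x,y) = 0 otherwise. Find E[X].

E[X] = ∫_0^1 ∫_0^1 x × f(x,y) dy dx
= ∫_0^1 ∫_0^1 x × (\frac{x}{3} + y + \frac{1}{3}) dy dx
= \frac{19}{36}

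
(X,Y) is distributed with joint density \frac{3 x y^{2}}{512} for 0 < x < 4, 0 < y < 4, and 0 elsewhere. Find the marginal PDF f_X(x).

f_X(x) = ∫_0^4 f(x,y) dy
= ∫_0^4 \frac{3 x y^{2}}{512} dy
= \frac{x}{8} for 0 < x < 4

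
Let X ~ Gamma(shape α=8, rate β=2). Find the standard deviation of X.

For X ~ Gamma(shape α=8, rate β=2):
Var(X) = 2
SD(X) = √(Var(X)) = √(2) = \sqrt{2}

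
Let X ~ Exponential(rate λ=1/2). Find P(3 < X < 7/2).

P(3 < X < 7/2) = ∫_{3}^{7/2} f(x) dx
where f(x) = \frac{e^{- \frac{x}{2}}}{2}
= - \frac{1}{e^{\frac{7}{4}}} + e^{- \frac{3}{2}}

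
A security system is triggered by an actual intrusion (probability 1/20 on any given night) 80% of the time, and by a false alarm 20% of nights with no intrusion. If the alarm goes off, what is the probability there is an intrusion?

Let D = the rare event, + = positive/flagged.
P(D) = 1/20
P(+|D) = 80/100 = 4/5
P(+|D') = 20/100 = 1/5
P(+) = P(+|D)P(D) + P(+|D')P(D')
     = \frac{4}{5} × \frac{1}{20} + \frac{1}{5} × \frac{19}{20}
     = \frac{23}{100}
P(D|+) = P(+|D)P(D)/P(+) = \frac{4}{23}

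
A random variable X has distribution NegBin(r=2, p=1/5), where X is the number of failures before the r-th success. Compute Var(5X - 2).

For X ~ NegBin(r=2, p=1/5), where X is the number of failures before the r-th success:
Var(X) = 40
Var(5X - 2) = (5)² × Var(X) = 25 × 40 = 1000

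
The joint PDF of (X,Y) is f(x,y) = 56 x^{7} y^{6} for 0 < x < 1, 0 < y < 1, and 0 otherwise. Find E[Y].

E[Y] = ∫_0^1 ∫_0^1 y × f(x,y) dx dy
= \frac{7}{8}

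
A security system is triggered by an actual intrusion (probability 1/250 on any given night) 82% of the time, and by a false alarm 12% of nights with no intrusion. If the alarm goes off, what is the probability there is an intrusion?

Let D = the rare event, + = positive/flagged.
P(D) = 1/250
P(+|D) = 82/100 = 41/50
P(+|D') = 12/100 = 3/25
P(+) = P(+|D)P(D) + P(+|D')P(D')
     = \frac{41}{50} × \frac{1}{250} + \frac{3}{25} × \frac{249}{250}
     = \frac{307}{2500}
P(D|+) = P(+|D)P(D)/P(+) = \frac{41}{1535}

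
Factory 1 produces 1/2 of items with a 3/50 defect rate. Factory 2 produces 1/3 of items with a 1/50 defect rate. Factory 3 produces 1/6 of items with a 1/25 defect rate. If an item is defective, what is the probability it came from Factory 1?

Using Bayes' theorem:
P(F1) = 1/2, P(D|F1) = 3/50
P(F2) = 1/3, P(D|F2) = 1/50
P(F3) = 1/6, P(D|F3) = 1/25
P(D) = P(D|F1)P(F1) + P(D|F2)P(F2) + P(D|F3)P(F3)
     = \frac{13}{300}
P(F1|D) = P(D|F1)P(F1) / P(D)
= \frac{9}{13}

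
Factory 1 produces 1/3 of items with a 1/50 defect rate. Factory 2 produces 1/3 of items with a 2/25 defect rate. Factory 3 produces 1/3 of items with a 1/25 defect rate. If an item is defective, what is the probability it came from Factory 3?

Using Bayes' theorem:
P(F1) = 1/3, P(D|F1) = 1/50
P(F2) = 1/3, P(D|F2) = 2/25
P(F3) = 1/3, P(D|F3) = 1/25
P(D) = P(D|F1)P(F1) + P(D|F2)P(F2) + P(D|F3)P(F3)
     = \frac{7}{150}
P(F3|D) = P(D|F3)P(F3) / P(D)
= \frac{2}{7}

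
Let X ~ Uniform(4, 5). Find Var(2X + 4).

For X ~ Uniform(4, 5):
Var(X) = \frac{1}{12}
Var(2X + 4) = (2)² × Var(X) = 4 × \frac{1}{12} = \frac{1}{3}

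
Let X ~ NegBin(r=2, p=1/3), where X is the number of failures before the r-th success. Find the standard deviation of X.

For X ~ NegBin(r=2, p=1/3), where X is the number of failures before the r-th success:
Var(X) = 12
SD(X) = √(Var(X)) = √(12) = 2 \sqrt{3}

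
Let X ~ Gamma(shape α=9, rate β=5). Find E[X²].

Using the identity E[X²] = Var(X) + (E[X])²:
E[X] = \frac{9}{5}
Var(X) = \frac{9}{25}
E[X²] = \frac{9}{25} + (\frac{9}{5})²
= \frac{18}{5}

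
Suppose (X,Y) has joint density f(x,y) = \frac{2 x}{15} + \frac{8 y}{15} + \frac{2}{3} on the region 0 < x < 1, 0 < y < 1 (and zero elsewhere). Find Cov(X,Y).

E[XY] = ∫∫ xy × f(x,y) dx dy = \frac{5}{18}
E[X] = \frac{23}{45}
E[Y] = \frac{49}{90}
Cov(X,Y) = E[XY] - E[X]E[Y] = - \frac{1}{2025}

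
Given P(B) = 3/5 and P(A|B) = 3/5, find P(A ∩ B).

By definition, P(A|B) = P(A ∩ B) / P(B)
So P(A ∩ B) = P(A|B) × P(B)
= 3/5 × 3/5
= 9/25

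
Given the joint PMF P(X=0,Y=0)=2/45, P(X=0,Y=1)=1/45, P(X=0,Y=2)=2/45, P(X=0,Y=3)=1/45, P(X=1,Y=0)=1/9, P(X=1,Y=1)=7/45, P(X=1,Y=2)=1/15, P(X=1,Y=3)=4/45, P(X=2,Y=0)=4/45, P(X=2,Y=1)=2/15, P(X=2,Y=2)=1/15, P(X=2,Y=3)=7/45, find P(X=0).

P(X=0) = P(X=0,Y=0) + P(X=0,Y=1) + P(X=0,Y=2) + P(X=0,Y=3)
= 2/45 + 1/45 + 2/45 + 1/45
= 2/15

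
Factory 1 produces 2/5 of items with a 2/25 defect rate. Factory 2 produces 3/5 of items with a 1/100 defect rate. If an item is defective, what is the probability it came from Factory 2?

Using Bayes' theorem:
P(F1) = 2/5, P(D|F1) = 2/25
P(F2) = 3/5, P(D|F2) = 1/100
P(D) = P(D|F1)P(F1) + P(D|F2)P(F2)
     = \frac{19}{500}
P(F2|D) = P(D|F2)P(F2) / P(D)
= \frac{3}{19}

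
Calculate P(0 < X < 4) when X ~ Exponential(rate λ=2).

P(0 < X < 4) = ∫_{0}^{4} f(x) dx
where f(x) = 2 e^{- 2 x}
= 1 - e^{-8}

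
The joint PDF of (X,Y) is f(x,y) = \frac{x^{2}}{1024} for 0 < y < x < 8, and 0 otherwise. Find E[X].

f_X(x) = ∫_0^x \frac{x^{2}}{1024} dy = \frac{x^{3}}{1024}
E[X] = ∫_0^8 x × (\frac{x^{3}}{1024}) dx = \frac{32}{5}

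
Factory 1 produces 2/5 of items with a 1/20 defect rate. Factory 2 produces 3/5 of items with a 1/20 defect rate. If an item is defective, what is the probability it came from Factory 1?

Using Bayes' theorem:
P(F1) = 2/5, P(D|F1) = 1/20
P(F2) = 3/5, P(D|F2) = 1/20
P(D) = P(D|F1)P(F1) + P(D|F2)P(F2)
     = \frac{1}{20}
P(F1|D) = P(D|F1)P(F1) / P(D)
= \frac{2}{5}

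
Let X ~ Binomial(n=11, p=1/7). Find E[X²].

Using the identity E[X²] = Var(X) + (E[X])²:
E[X] = \frac{11}{7}
Var(X) = \frac{66}{49}
E[X²] = \frac{66}{49} + (\frac{11}{7})²
= \frac{187}{49}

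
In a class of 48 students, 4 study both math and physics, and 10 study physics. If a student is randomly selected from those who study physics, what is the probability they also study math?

P(A ∩ B) = 4/48 = 1/12
P(B) = 10/48 = 5/24
P(A|B) = P(A ∩ B) / P(B) = (1/12) / (5/24) = 2/5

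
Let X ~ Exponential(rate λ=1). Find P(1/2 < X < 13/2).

P(1/2 < X < 13/2) = ∫_{1/2}^{13/2} f(x) dx
where f(x) = e^{- x}
= - \frac{1 - e^{6}}{e^{\frac{13}{2}}}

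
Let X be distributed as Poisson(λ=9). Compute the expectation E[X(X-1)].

E[X(X-1)] = E[X² - X] = E[X²] - E[X]
E[X] = 9
E[X²] = Var(X) + (E[X])² = 9 + (9)² = 90
E[X(X-1)] = 90 - 9 = 81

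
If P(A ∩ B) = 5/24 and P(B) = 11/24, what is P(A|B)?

P(A|B) = P(A ∩ B) / P(B)
= (5/24) / (11/24)
= 5/11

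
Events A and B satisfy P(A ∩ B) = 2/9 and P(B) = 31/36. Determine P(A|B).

P(A|B) = P(A ∩ B) / P(B)
= (2/9) / (31/36)
= 8/31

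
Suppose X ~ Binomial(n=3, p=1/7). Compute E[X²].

Using the identity E[X²] = Var(X) + (E[X])²:
E[X] = \frac{3}{7}
Var(X) = \frac{18}{49}
E[X²] = \frac{18}{49} + (\frac{3}{7})²
= \frac{27}{49}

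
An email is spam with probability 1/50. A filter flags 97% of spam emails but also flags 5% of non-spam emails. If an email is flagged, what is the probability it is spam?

Let D = the rare event, + = positive/flagged.
P(D) = 1/50
P(+|D) = 97/100
P(+|D') = 5/100 = 1/20
P(+) = P(+|D)P(D) + P(+|D')P(D')
     = \frac{97}{100} × \frac{1}{50} + \frac{1}{20} × \frac{49}{50}
     = \frac{171}{2500}
P(D|+) = P(+|D)P(D)/P(+) = \frac{97}{342}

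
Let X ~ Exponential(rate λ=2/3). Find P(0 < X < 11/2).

P(0 < X < 11/2) = ∫_{0}^{11/2} f(x) dx
where f(x) = \frac{2 e^{- \frac{2 x}{3}}}{3}
= 1 - e^{- \frac{11}{3}}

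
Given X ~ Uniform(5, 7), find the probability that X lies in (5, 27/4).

P(5 < X < 27/4) = ∫_{5}^{27/4} f(x) dx
where f(x) = \frac{1}{2}
= \frac{7}{8}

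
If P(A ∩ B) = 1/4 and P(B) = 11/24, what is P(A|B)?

P(A|B) = P(A ∩ B) / P(B)
= (1/4) / (11/24)
= 6/11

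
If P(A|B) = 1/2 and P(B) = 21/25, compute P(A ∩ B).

By definition, P(A|B) = P(A ∩ B) / P(B)
So P(A ∩ B) = P(A|B) × P(B)
= 1/2 × 21/25
= 21/50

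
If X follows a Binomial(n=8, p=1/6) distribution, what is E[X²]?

Using the identity E[X²] = Var(X) + (E[X])²:
E[X] = \frac{4}{3}
Var(X) = \frac{10}{9}
E[X²] = \frac{10}{9} + (\frac{4}{3})²
= \frac{26}{9}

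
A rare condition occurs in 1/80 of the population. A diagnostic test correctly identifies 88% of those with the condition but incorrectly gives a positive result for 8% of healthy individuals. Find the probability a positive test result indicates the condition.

Let D = the rare event, + = positive/flagged.
P(D) = 1/80
P(+|D) = 88/100 = 22/25
P(+|D') = 8/100 = 2/25
P(+) = P(+|D)P(D) + P(+|D')P(D')
     = \frac{22}{25} × \frac{1}{80} + \frac{2}{25} × \frac{79}{80}
     = \frac{9}{100}
P(D|+) = P(+|D)P(D)/P(+) = \frac{11}{90}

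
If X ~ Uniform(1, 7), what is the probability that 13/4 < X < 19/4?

P(13/4 < X < 19/4) = ∫_{13/4}^{19/4} f(x) dx
where f(x) = \frac{1}{6}
= \frac{1}{4}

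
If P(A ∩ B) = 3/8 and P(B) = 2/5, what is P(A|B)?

P(A|B) = P(A ∩ B) / P(B)
= (3/8) / (2/5)
= 15/16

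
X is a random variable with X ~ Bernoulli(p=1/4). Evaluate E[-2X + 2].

For X ~ Bernoulli(p=1/4):
E[X] = \frac{1}{4}
E[-2X + 2] = -2 × E[X] + 2 = \frac{3}{2}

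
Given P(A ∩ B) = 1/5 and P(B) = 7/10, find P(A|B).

P(A|B) = P(A ∩ B) / P(B)
= (1/5) / (7/10)
= 2/7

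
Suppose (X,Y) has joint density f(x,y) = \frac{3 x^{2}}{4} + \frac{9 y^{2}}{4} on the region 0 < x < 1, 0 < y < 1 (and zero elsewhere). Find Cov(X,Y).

E[XY] = ∫∫ xy × f(x,y) dx dy = \frac{3}{8}
E[X] = \frac{9}{16}
E[Y] = \frac{11}{16}
Cov(X,Y) = E[XY] - E[X]E[Y] = - \frac{3}{256}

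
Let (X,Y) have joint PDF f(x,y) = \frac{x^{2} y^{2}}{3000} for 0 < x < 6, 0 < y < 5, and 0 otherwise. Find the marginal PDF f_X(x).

f_X(x) = ∫_0^5 f(x,y) dy
= ∫_0^5 \frac{x^{2} y^{2}}{3000} dy
= \frac{x^{2}}{72} for 0 < x < 6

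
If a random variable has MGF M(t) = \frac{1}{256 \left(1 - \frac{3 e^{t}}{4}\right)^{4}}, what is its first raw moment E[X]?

To find E[X], compute M^(1)(0):
M^(1)(t) = \frac{3 e^{t}}{256 \left(1 - \frac{3 e^{t}}{4}\right)^{5}}
M^(1)(0) = 12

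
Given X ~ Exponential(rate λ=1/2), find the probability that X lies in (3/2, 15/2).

P(3/2 < X < 15/2) = ∫_{3/2}^{15/2} f(x) dx
where f(x) = \frac{e^{- \frac{x}{2}}}{2}
= - \frac{1 - e^{3}}{e^{\frac{15}{4}}}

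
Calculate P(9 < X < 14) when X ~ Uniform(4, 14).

P(9 < X < 14) = ∫_{9}^{14} f(x) dx
where f(x) = \frac{1}{10}
= \frac{1}{2}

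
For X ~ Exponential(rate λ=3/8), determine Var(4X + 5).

For X ~ Exponential(rate λ=3/8):
Var(X) = \frac{64}{9}
Var(4X + 5) = (4)² × Var(X) = 16 × \frac{64}{9} = \frac{1024}{9}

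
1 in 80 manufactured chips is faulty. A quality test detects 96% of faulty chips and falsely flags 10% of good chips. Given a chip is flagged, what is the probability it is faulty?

Let D = the rare event, + = positive/flagged.
P(D) = 1/80
P(+|D) = 96/100 = 24/25
P(+|D') = 10/100 = 1/10
P(+) = P(+|D)P(D) + P(+|D')P(D')
     = \frac{24}{25} × \frac{1}{80} + \frac{1}{10} × \frac{79}{80}
     = \frac{443}{4000}
P(D|+) = P(+|D)P(D)/P(+) = \frac{48}{443}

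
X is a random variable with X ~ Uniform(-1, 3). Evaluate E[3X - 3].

For X ~ Uniform(-1, 3):
E[X] = 1
E[3X - 3] = 3 × E[X] - 3 = 0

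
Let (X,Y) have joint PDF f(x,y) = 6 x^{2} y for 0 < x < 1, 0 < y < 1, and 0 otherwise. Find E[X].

E[X] = ∫_0^1 ∫_0^1 x × f(x,y) dy dx
= ∫_0^1 ∫_0^1 x × (6 x^{2} y) dy dx
= \frac{3}{4}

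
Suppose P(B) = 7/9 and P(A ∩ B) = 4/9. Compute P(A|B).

P(A|B) = P(A ∩ B) / P(B)
= (4/9) / (7/9)
= 4/7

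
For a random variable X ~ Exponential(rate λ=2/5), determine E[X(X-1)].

E[X(X-1)] = E[X² - X] = E[X²] - E[X]
E[X] = \frac{5}{2}
E[X²] = Var(X) + (E[X])² = \frac{25}{4} + (\frac{5}{2})² = \frac{25}{2}
E[X(X-1)] = \frac{25}{2} - \frac{5}{2} = 10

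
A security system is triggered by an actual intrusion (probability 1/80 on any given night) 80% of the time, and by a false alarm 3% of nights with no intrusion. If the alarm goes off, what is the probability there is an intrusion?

Let D = the rare event, + = positive/flagged.
P(D) = 1/80
P(+|D) = 80/100 = 4/5
P(+|D') = 3/100
P(+) = P(+|D)P(D) + P(+|D')P(D')
     = \frac{4}{5} × \frac{1}{80} + \frac{3}{100} × \frac{79}{80}
     = \frac{317}{8000}
P(D|+) = P(+|D)P(D)/P(+) = \frac{80}{317}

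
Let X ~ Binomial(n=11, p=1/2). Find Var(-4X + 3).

For X ~ Binomial(n=11, p=1/2):
Var(X) = \frac{11}{4}
Var(-4X + 3) = (-4)² × Var(X) = 16 × \frac{11}{4} = 44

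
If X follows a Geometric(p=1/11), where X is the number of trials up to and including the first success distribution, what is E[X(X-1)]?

E[X(X-1)] = E[X² - X] = E[X²] - E[X]
E[X] = 11
E[X²] = Var(X) + (E[X])² = 110 + (11)² = 231
E[X(X-1)] = 231 - 11 = 220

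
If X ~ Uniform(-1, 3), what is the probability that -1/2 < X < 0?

P(-1/2 < X < 0) = ∫_{-1/2}^{0} f(x) dx
where f(x) = \frac{1}{4}
= \frac{1}{8}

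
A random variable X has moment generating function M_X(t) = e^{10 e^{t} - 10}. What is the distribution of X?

The MGF M(t) = e^{10 e^{t} - 10} is the standard form for the Poisson distribution.
Comparing with the known MGF formula identifies: Poisson(λ=10)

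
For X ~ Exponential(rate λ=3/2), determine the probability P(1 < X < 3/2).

P(1 < X < 3/2) = ∫_{1}^{3/2} f(x) dx
where f(x) = \frac{3 e^{- \frac{3 x}{2}}}{2}
= - \frac{1}{e^{\frac{9}{4}}} + e^{- \frac{3}{2}}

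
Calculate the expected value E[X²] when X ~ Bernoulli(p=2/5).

Using the identity E[X²] = Var(X) + (E[X])²:
E[X] = \frac{2}{5}
Var(X) = \frac{6}{25}
E[X²] = \frac{6}{25} + (\frac{2}{5})²
= \frac{2}{5}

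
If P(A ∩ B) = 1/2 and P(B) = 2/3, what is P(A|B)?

P(A|B) = P(A ∩ B) / P(B)
= (1/2) / (2/3)
= 3/4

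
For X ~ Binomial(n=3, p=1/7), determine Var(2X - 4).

For X ~ Binomial(n=3, p=1/7):
Var(X) = \frac{18}{49}
Var(2X - 4) = (2)² × Var(X) = 4 × \frac{18}{49} = \frac{72}{49}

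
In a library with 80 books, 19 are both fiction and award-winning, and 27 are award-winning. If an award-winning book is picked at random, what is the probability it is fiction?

P(A ∩ B) = 19/80
P(B) = 27/80
P(A|B) = P(A ∩ B) / P(B) = (19/80) / (27/80) = 19/27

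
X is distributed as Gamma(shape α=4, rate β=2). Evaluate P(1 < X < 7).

P(1 < X < 7) = ∫_{1}^{7} f(x) dx
where f(x) = \frac{8 x^{3} e^{- 2 x}}{3}
= \frac{-1711 + 19 e^{12}}{3 e^{14}}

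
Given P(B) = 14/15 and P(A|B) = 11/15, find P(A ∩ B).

By definition, P(A|B) = P(A ∩ B) / P(B)
So P(A ∩ B) = P(A|B) × P(B)
= 11/15 × 14/15
= 154/225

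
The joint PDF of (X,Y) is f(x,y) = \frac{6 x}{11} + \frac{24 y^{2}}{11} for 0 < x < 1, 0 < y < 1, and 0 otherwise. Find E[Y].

E[Y] = ∫_0^1 ∫_0^1 y × f(x,y) dx dy
= \frac{15}{22}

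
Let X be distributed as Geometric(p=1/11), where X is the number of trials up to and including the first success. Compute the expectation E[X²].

Using the identity E[X²] = Var(X) + (E[X])²:
E[X] = 11
Var(X) = 110
E[X²] = 110 + (11)²
= 231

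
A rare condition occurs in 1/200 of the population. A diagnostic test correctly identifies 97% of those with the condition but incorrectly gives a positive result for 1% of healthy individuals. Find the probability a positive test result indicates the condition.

Let D = the rare event, + = positive/flagged.
P(D) = 1/200
P(+|D) = 97/100
P(+|D') = 1/100
P(+) = P(+|D)P(D) + P(+|D')P(D')
     = \frac{97}{100} × \frac{1}{200} + \frac{1}{100} × \frac{199}{200}
     = \frac{37}{2500}
P(D|+) = P(+|D)P(D)/P(+) = \frac{97}{296}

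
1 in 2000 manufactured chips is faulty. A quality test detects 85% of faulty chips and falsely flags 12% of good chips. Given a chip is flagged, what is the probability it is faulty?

Let D = the rare event, + = positive/flagged.
P(D) = 1/2000
P(+|D) = 85/100 = 17/20
P(+|D') = 12/100 = 3/25
P(+) = P(+|D)P(D) + P(+|D')P(D')
     = \frac{17}{20} × \frac{1}{2000} + \frac{3}{25} × \frac{1999}{2000}
     = \frac{24073}{200000}
P(D|+) = P(+|D)P(D)/P(+) = \frac{85}{24073}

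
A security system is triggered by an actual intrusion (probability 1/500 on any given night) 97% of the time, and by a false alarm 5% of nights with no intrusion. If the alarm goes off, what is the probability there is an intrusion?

Let D = the rare event, + = positive/flagged.
P(D) = 1/500
P(+|D) = 97/100
P(+|D') = 5/100 = 1/20
P(+) = P(+|D)P(D) + P(+|D')P(D')
     = \frac{97}{100} × \frac{1}{500} + \frac{1}{20} × \frac{499}{500}
     = \frac{162}{3125}
P(D|+) = P(+|D)P(D)/P(+) = \frac{97}{2592}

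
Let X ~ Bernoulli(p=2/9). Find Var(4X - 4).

For X ~ Bernoulli(p=2/9):
Var(X) = \frac{14}{81}
Var(4X - 4) = (4)² × Var(X) = 16 × \frac{14}{81} = \frac{224}{81}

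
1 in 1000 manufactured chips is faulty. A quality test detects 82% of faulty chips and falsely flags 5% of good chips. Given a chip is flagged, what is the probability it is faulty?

Let D = the rare event, + = positive/flagged.
P(D) = 1/1000
P(+|D) = 82/100 = 41/50
P(+|D') = 5/100 = 1/20
P(+) = P(+|D)P(D) + P(+|D')P(D')
     = \frac{41}{50} × \frac{1}{1000} + \frac{1}{20} × \frac{999}{1000}
     = \frac{5077}{100000}
P(D|+) = P(+|D)P(D)/P(+) = \frac{82}{5077}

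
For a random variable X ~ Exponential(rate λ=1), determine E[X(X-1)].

E[X(X-1)] = E[X² - X] = E[X²] - E[X]
E[X] = 1
E[X²] = Var(X) + (E[X])² = 1 + (1)² = 2
E[X(X-1)] = 2 - 1 = 1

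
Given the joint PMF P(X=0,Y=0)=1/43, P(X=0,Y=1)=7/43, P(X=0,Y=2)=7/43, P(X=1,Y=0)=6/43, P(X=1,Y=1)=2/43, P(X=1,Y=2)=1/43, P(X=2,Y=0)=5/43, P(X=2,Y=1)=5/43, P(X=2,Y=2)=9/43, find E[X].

First find marginal of X:
P(X=0) = 15/43
P(X=1) = 9/43
P(X=2) = 19/43
E[X] = 0 × 15/43 + 1 × 9/43 + 2 × 19/43 = 47/43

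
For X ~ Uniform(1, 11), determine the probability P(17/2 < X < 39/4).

P(17/2 < X < 39/4) = ∫_{17/2}^{39/4} f(x) dx
where f(x) = \frac{1}{10}
= \frac{1}{8}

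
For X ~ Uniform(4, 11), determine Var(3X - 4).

For X ~ Uniform(4, 11):
Var(X) = \frac{49}{12}
Var(3X - 4) = (3)² × Var(X) = 9 × \frac{49}{12} = \frac{147}{4}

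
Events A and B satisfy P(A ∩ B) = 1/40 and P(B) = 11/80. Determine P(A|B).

P(A|B) = P(A ∩ B) / P(B)
= (1/40) / (11/80)
= 2/11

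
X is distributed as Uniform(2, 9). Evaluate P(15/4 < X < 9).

P(15/4 < X < 9) = ∫_{15/4}^{9} f(x) dx
where f(x) = \frac{1}{7}
= \frac{3}{4}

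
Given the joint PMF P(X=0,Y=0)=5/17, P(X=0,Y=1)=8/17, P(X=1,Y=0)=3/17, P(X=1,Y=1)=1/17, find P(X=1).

P(X=1) = P(X=1,Y=0) + P(X=1,Y=1)
= 3/17 + 1/17
= 4/17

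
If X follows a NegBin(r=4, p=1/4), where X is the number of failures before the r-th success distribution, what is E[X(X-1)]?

E[X(X-1)] = E[X² - X] = E[X²] - E[X]
E[X] = 12
E[X²] = Var(X) + (E[X])² = 48 + (12)² = 192
E[X(X-1)] = 192 - 12 = 180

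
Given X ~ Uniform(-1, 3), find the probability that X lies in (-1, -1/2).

P(-1 < X < -1/2) = ∫_{-1}^{-1/2} f(x) dx
where f(x) = \frac{1}{4}
= \frac{1}{8}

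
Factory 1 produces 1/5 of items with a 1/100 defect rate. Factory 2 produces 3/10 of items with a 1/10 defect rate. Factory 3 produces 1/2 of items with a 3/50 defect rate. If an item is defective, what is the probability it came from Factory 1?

Using Bayes' theorem:
P(F1) = 1/5, P(D|F1) = 1/100
P(F2) = 3/10, P(D|F2) = 1/10
P(F3) = 1/2, P(D|F3) = 3/50
P(D) = P(D|F1)P(F1) + P(D|F2)P(F2) + P(D|F3)P(F3)
     = \frac{31}{500}
P(F1|D) = P(D|F1)P(F1) / P(D)
= \frac{1}{31}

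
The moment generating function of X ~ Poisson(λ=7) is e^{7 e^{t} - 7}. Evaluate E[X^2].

To find E[X^2], compute M^(2)(0):
M^(1)(t) = 7 e^{t} e^{7 e^{t} - 7}
M^(2)(t) = 49 e^{2 t} e^{7 e^{t} - 7} + 7 e^{t} e^{7 e^{t} - 7}
M^(2)(0) = 56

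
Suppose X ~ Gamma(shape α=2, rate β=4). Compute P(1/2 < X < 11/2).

P(1/2 < X < 11/2) = ∫_{1/2}^{11/2} f(x) dx
where f(x) = 16 x e^{- 4 x}
= \frac{-23 + 3 e^{20}}{e^{22}}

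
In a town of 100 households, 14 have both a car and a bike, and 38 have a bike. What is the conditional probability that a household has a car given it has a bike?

P(A ∩ B) = 14/100 = 7/50
P(B) = 38/100 = 19/50
P(A|B) = P(A ∩ B) / P(B) = (7/50) / (19/50) = 7/19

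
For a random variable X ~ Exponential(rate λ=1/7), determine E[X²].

Using the identity E[X²] = Var(X) + (E[X])²:
E[X] = 7
Var(X) = 49
E[X²] = 49 + (7)²
= 98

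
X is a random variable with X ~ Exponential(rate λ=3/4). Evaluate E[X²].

Using the identity E[X²] = Var(X) + (E[X])²:
E[X] = \frac{4}{3}
Var(X) = \frac{16}{9}
E[X²] = \frac{16}{9} + (\frac{4}{3})²
= \frac{32}{9}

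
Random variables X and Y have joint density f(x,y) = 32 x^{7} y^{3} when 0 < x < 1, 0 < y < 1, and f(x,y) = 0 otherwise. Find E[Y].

E[Y] = ∫_0^1 ∫_0^1 y × f(x,y) dx dy
= \frac{4}{5}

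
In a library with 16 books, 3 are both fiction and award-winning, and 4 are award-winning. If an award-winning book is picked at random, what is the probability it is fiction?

P(A ∩ B) = 3/16
P(B) = 4/16 = 1/4
P(A|B) = P(A ∩ B) / P(B) = (3/16) / (1/4) = 3/4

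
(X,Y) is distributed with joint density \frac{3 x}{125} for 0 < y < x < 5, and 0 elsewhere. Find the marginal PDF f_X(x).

f_X(x) = ∫_0^x \frac{3 x}{125} dy = \frac{3 x^{2}}{125}
for 0 < x < 5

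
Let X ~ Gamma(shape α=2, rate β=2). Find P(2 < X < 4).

P(2 < X < 4) = ∫_{2}^{4} f(x) dx
where f(x) = 4 x e^{- 2 x}
= \frac{-9 + 5 e^{4}}{e^{8}}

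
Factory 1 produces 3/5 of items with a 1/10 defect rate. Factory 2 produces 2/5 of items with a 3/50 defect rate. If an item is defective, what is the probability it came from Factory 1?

Using Bayes' theorem:
P(F1) = 3/5, P(D|F1) = 1/10
P(F2) = 2/5, P(D|F2) = 3/50
P(D) = P(D|F1)P(F1) + P(D|F2)P(F2)
     = \frac{21}{250}
P(F1|D) = P(D|F1)P(F1) / P(D)
= \frac{5}{7}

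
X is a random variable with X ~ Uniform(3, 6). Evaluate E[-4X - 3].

For X ~ Uniform(3, 6):
E[X] = \frac{9}{2}
E[-4X - 3] = -4 × E[X] - 3 = -21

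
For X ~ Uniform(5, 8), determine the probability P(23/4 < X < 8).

P(23/4 < X < 8) = ∫_{23/4}^{8} f(x) dx
where f(x) = \frac{1}{3}
= \frac{3}{4}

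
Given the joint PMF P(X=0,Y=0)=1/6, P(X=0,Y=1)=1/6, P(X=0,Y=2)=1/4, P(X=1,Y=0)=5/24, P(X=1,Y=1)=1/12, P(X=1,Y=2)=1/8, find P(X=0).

P(X=0) = P(X=0,Y=0) + P(X=0,Y=1) + P(X=0,Y=2)
= 1/6 + 1/6 + 1/4
= 7/12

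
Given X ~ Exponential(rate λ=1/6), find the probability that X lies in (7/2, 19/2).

P(7/2 < X < 19/2) = ∫_{7/2}^{19/2} f(x) dx
where f(x) = \frac{e^{- \frac{x}{6}}}{6}
= - \frac{1 - e}{e^{\frac{19}{12}}}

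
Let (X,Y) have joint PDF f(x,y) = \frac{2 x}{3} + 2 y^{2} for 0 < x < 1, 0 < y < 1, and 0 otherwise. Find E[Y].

E[Y] = ∫_0^1 ∫_0^1 y × f(x,y) dx dy
= \frac{2}{3}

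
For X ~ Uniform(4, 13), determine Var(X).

For X ~ Uniform(4, 13):
Var(X) = \frac{27}{4}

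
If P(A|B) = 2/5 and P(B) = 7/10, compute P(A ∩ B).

By definition, P(A|B) = P(A ∩ B) / P(B)
So P(A ∩ B) = P(A|B) × P(B)
= 2/5 × 7/10
= 7/25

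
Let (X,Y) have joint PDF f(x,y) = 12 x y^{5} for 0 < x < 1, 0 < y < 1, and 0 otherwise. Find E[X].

E[X] = ∫_0^1 ∫_0^1 x × f(x,y) dy dx
= ∫_0^1 ∫_0^1 x × (12 x y^{5}) dy dx
= \frac{2}{3}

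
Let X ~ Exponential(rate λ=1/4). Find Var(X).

For X ~ Exponential(rate λ=1/4):
Var(X) = 16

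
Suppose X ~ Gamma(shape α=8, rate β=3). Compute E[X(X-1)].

E[X(X-1)] = E[X² - X] = E[X²] - E[X]
E[X] = \frac{8}{3}
E[X²] = Var(X) + (E[X])² = \frac{8}{9} + (\frac{8}{3})² = 8
E[X(X-1)] = 8 - \frac{8}{3} = \frac{16}{3}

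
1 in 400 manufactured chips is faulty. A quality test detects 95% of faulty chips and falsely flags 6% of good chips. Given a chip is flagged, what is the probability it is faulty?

Let D = the rare event, + = positive/flagged.
P(D) = 1/400
P(+|D) = 95/100 = 19/20
P(+|D') = 6/100 = 3/50
P(+) = P(+|D)P(D) + P(+|D')P(D')
     = \frac{19}{20} × \frac{1}{400} + \frac{3}{50} × \frac{399}{400}
     = \frac{2489}{40000}
P(D|+) = P(+|D)P(D)/P(+) = \frac{5}{131}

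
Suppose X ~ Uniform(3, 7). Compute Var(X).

For X ~ Uniform(3, 7):
Var(X) = \frac{4}{3}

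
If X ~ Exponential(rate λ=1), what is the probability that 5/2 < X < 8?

P(5/2 < X < 8) = ∫_{5/2}^{8} f(x) dx
where f(x) = e^{- x}
= - \frac{1}{e^{8}} + e^{- \frac{5}{2}}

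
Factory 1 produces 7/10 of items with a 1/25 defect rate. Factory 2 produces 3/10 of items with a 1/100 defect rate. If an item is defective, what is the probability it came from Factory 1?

Using Bayes' theorem:
P(F1) = 7/10, P(D|F1) = 1/25
P(F2) = 3/10, P(D|F2) = 1/100
P(D) = P(D|F1)P(F1) + P(D|F2)P(F2)
     = \frac{31}{1000}
P(F1|D) = P(D|F1)P(F1) / P(D)
= \frac{28}{31}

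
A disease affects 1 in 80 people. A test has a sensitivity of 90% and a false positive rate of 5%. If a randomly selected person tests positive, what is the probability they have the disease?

Let D = the rare event, + = positive/flagged.
P(D) = 1/80
P(+|D) = 90/100 = 9/10
P(+|D') = 5/100 = 1/20
P(+) = P(+|D)P(D) + P(+|D')P(D')
     = \frac{9}{10} × \frac{1}{80} + \frac{1}{20} × \frac{79}{80}
     = \frac{97}{1600}
P(D|+) = P(+|D)P(D)/P(+) = \frac{18}{97}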